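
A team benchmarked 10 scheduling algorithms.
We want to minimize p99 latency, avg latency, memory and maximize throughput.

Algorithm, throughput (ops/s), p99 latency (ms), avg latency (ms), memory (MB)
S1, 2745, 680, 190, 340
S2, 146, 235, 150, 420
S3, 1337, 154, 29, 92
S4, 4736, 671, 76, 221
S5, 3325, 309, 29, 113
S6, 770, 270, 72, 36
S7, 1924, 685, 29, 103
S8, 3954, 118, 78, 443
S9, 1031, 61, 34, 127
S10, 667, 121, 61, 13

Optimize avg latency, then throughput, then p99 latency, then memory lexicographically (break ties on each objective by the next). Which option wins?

S5

First minimize avg latency: best is 29, kept {S3, S5, S7}.
Then maximize throughput: best is 3325, kept {S5}.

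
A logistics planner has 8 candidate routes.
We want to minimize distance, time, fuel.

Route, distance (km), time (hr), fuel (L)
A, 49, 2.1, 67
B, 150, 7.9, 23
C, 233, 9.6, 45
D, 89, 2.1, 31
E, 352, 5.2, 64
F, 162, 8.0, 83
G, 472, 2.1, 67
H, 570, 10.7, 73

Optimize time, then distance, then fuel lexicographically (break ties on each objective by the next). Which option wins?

First minimize time: best is 2.1, kept {A, D, G}.
Then minimize distance: best is 49, kept {A}.

A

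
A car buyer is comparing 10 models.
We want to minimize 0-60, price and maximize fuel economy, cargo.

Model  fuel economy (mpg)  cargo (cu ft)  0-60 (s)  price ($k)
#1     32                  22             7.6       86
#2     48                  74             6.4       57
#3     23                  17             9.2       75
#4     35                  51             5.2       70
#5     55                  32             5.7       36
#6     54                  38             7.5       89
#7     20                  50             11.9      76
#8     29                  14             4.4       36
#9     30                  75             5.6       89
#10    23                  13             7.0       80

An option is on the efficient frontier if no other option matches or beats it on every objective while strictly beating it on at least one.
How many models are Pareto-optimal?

#1: dominated by #2 (fuel economy 48≥32, cargo 74≥22, 0-60 6.4≤7.6, price 57≤86).
#2: not dominated.
#3: dominated by #2 (fuel economy 48≥23, cargo 74≥17, 0-60 6.4≤9.2, price 57≤75).
#4: not dominated.
#5: not dominated (best fuel economy).
#6: not dominated.
#7: dominated by #2 (fuel economy 48≥20, cargo 74≥50, 0-60 6.4≤11.9, price 57≤76).
#8: not dominated (best 0-60).
#9: not dominated (best cargo).
#10: dominated by #2 (fuel economy 48≥23, cargo 74≥13, 0-60 6.4≤7.0, price 57≤80).
Pareto-optimal: #2, #4, #5, #6, #8, #9 → 6.

6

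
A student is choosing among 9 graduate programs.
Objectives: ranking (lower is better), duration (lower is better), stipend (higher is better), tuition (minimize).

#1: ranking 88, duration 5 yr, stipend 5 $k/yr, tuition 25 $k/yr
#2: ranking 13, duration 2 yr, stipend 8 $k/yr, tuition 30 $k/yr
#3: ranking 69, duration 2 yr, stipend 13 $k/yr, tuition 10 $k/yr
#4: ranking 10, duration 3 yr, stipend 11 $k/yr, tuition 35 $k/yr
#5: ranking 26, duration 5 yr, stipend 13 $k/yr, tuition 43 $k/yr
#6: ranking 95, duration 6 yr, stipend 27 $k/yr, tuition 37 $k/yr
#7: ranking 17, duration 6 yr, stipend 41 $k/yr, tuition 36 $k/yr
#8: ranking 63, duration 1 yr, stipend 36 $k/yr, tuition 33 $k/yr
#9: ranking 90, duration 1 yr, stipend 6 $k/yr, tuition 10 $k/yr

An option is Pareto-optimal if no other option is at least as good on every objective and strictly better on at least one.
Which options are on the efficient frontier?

#2, #3, #4, #5, #7, #8, #9

#1: dominated by #3 (ranking 69≤88, duration 2≤5, stipend 13≥5, tuition 10≤25).
#2: not dominated.
#3: not dominated.
#4: not dominated (best ranking).
#5: not dominated.
#6: dominated by #7 (ranking 17≤95, duration 6≤6, stipend 41≥27, tuition 36≤37).
#7: not dominated (best stipend).
#8: not dominated.
#9: not dominated.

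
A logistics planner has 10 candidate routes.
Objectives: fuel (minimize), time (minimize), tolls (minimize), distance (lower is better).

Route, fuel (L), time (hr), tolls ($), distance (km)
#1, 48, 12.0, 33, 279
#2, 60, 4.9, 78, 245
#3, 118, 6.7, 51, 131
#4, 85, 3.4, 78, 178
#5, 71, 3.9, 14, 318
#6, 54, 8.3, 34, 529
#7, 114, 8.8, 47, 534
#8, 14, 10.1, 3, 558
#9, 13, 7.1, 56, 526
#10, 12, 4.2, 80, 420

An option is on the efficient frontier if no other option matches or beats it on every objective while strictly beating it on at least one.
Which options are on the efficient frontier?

#1: not dominated.
#2: not dominated.
#3: not dominated (best distance).
#4: not dominated (best time).
#5: not dominated.
#6: not dominated.
#7: dominated by #5 (fuel 71≤114, time 3.9≤8.8, tolls 14≤47, distance 318≤534).
#8: not dominated (best tolls).
#9: not dominated.
#10: not dominated (best fuel).

#1, #2, #3, #4, #5, #6, #8, #9, #10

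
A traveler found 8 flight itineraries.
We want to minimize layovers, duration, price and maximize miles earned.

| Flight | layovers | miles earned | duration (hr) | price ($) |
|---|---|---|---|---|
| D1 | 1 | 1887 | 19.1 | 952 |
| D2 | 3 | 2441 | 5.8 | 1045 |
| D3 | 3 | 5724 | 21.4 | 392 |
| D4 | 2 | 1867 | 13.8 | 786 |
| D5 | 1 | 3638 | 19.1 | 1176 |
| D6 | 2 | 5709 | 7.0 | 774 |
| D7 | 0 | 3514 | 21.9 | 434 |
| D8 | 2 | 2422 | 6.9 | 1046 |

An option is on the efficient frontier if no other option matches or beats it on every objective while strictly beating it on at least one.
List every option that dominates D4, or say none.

D6

D6: layovers 2≤2, miles earned 5709≥1867, duration 7.0≤13.8, price 774≤786 — dominates D4.
Others (D1, D2, D3, D5, D7, D8) are each worse than D4 on at least one objective.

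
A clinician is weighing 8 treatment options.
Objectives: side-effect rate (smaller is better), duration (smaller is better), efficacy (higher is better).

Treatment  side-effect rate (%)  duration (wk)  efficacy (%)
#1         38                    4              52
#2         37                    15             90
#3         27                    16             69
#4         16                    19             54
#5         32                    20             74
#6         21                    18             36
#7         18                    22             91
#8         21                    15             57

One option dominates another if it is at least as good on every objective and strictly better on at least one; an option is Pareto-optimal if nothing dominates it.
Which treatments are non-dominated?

#1, #2, #3, #4, #5, #7, #8

#1: not dominated (best duration).
#2: not dominated.
#3: not dominated.
#4: not dominated (best side-effect rate).
#5: not dominated.
#6: dominated by #8 (side-effect rate 21≤21, duration 15≤18, efficacy 57≥36).
#7: not dominated (best efficacy).
#8: not dominated.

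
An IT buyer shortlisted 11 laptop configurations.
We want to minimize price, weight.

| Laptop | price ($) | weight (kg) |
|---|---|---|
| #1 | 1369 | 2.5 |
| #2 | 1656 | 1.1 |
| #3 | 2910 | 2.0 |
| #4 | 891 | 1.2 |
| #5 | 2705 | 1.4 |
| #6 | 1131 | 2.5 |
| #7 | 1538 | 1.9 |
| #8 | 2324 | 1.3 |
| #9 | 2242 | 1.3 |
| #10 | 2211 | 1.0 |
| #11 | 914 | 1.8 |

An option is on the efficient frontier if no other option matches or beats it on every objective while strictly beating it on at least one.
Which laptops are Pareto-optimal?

#2, #4, #10

#1: dominated by #4 (price 891≤1369, weight 1.2≤2.5).
#2: not dominated.
#3: dominated by #2 (price 1656≤2910, weight 1.1≤2.0).
#4: not dominated (best price).
#5: dominated by #2 (price 1656≤2705, weight 1.1≤1.4).
#6: dominated by #4 (price 891≤1131, weight 1.2≤2.5).
#7: dominated by #4 (price 891≤1538, weight 1.2≤1.9).
#8: dominated by #2 (price 1656≤2324, weight 1.1≤1.3).
#9: dominated by #2 (price 1656≤2242, weight 1.1≤1.3).
#10: not dominated (best weight).
#11: dominated by #4 (price 891≤914, weight 1.2≤1.8).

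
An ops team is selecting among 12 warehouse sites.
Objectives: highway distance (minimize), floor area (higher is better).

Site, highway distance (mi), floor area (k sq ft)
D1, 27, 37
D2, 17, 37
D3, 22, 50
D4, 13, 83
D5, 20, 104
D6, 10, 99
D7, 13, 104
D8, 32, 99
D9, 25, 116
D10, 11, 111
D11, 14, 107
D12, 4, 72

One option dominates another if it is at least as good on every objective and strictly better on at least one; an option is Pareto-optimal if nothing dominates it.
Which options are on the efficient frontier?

D6, D9, D10, D12

D1: dominated by D2 (highway distance 17≤27, floor area 37≥37).
D2: dominated by D4 (highway distance 13≤17, floor area 83≥37).
D3: dominated by D4 (highway distance 13≤22, floor area 83≥50).
D4: dominated by D6 (highway distance 10≤13, floor area 99≥83).
D5: dominated by D7 (highway distance 13≤20, floor area 104≥104).
D6: not dominated.
D7: dominated by D10 (highway distance 11≤13, floor area 111≥104).
D8: dominated by D5 (highway distance 20≤32, floor area 104≥99).
D9: not dominated (best floor area).
D10: not dominated.
D11: dominated by D10 (highway distance 11≤14, floor area 111≥107).
D12: not dominated (best highway distance).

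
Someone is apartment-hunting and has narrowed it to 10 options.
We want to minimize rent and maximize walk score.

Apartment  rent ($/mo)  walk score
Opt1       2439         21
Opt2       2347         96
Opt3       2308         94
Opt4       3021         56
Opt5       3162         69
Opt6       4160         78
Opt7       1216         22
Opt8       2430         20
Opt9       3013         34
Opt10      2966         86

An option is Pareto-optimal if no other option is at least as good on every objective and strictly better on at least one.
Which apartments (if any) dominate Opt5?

Opt2, Opt3, Opt10

Opt2: rent 2347≤3162, walk score 96≥69 — dominates Opt5.
Opt3: rent 2308≤3162, walk score 94≥69 — dominates Opt5.
Opt10: rent 2966≤3162, walk score 86≥69 — dominates Opt5.
Others (Opt1, Opt4, Opt6, Opt7, Opt8, Opt9) are each worse than Opt5 on at least one objective.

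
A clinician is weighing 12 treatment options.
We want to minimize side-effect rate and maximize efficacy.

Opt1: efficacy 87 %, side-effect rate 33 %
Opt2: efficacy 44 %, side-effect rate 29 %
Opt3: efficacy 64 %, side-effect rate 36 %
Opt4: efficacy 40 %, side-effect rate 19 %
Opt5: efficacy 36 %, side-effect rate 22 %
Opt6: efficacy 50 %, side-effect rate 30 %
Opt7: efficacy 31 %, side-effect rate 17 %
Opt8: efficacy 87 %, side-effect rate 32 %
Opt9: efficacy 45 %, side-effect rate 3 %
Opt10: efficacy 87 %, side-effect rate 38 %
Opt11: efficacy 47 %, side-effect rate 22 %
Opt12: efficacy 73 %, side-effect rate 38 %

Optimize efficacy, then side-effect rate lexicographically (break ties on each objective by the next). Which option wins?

Opt8

First maximize efficacy: best is 87, kept {Opt1, Opt8, Opt10}.
Then minimize side-effect rate: best is 32, kept {Opt8}.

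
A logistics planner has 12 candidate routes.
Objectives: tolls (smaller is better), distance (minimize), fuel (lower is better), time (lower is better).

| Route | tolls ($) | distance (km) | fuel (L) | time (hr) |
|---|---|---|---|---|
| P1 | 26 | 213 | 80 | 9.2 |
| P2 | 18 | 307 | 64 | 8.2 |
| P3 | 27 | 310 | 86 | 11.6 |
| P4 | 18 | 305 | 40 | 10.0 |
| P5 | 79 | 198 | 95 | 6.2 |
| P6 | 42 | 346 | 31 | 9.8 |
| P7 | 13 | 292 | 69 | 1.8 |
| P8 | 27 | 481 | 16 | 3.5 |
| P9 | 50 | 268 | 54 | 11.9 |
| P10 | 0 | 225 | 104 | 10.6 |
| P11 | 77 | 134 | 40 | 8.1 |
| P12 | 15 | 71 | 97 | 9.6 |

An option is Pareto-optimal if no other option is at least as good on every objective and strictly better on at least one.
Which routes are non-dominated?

P1: not dominated.
P2: not dominated.
P3: dominated by P1 (tolls 26≤27, distance 213≤310, fuel 80≤86, time 9.2≤11.6).
P4: not dominated.
P5: not dominated.
P6: not dominated.
P7: not dominated (best time).
P8: not dominated (best fuel).
P9: not dominated.
P10: not dominated (best tolls).
P11: not dominated.
P12: not dominated (best distance).

P1, P2, P4, P5, P6, P7, P8, P9, P10, P11, P12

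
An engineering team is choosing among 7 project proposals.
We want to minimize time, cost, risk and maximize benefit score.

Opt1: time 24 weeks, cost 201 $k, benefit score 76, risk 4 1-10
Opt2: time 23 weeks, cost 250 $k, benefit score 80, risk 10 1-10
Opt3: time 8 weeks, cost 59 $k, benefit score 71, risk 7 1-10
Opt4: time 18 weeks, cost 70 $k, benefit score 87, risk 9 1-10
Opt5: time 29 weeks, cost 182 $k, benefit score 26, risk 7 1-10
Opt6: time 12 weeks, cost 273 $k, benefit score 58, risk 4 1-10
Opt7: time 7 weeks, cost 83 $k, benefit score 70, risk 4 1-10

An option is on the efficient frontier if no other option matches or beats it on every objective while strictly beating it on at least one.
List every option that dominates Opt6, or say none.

Opt7

Opt7: time 7≤12, cost 83≤273, benefit score 70≥58, risk 4≤4 — dominates Opt6.
Others (Opt1, Opt2, Opt3, Opt4, Opt5) are each worse than Opt6 on at least one objective.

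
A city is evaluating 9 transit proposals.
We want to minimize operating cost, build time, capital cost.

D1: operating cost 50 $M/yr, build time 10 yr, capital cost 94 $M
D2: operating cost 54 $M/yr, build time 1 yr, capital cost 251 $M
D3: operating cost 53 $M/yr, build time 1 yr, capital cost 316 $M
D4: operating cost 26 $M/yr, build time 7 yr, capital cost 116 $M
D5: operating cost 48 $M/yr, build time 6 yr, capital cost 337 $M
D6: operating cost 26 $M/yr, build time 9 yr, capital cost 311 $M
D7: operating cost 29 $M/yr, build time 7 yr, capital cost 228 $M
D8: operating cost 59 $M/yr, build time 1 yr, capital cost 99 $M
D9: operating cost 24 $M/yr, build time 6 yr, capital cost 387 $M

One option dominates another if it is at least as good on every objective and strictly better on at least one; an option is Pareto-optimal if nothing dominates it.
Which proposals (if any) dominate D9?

none

D1: worse on operating cost (50 vs 24).
D2: worse on operating cost (54 vs 24).
D3: worse on operating cost (53 vs 24).
D4: worse on operating cost (26 vs 24).
D5: worse on operating cost (48 vs 24).
D6: worse on operating cost (26 vs 24).
D7: worse on operating cost (29 vs 24).
D8: worse on operating cost (59 vs 24).
No option dominates D9.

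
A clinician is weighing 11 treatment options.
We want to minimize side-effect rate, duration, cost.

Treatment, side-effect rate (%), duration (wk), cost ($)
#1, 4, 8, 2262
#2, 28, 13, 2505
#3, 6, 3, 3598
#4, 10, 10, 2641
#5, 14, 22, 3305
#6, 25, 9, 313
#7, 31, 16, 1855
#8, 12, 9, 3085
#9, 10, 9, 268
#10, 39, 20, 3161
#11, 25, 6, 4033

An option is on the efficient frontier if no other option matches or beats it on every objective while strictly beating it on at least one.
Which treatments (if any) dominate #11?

#3

#3: side-effect rate 6≤25, duration 3≤6, cost 3598≤4033 — dominates #11.
Others (#1, #2, #4, #5, #6, #7, #8, #9, #10) are each worse than #11 on at least one objective.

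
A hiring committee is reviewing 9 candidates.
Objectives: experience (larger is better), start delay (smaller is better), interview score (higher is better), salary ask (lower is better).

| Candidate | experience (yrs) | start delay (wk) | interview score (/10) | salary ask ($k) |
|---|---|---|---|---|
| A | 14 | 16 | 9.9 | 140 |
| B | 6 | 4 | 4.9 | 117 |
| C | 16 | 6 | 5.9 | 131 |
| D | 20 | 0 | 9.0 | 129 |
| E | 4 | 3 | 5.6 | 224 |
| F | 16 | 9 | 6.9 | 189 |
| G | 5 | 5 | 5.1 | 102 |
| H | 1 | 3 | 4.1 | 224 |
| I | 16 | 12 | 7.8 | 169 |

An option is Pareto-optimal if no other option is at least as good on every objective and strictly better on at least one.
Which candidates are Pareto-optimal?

A, B, D, G

A: not dominated (best interview score).
B: not dominated.
C: dominated by D (experience 20≥16, start delay 0≤6, interview score 9.0≥5.9, salary ask 129≤131).
D: not dominated (best experience).
E: dominated by D (experience 20≥4, start delay 0≤3, interview score 9.0≥5.6, salary ask 129≤224).
F: dominated by D (experience 20≥16, start delay 0≤9, interview score 9.0≥6.9, salary ask 129≤189).
G: not dominated (best salary ask).
H: dominated by D (experience 20≥1, start delay 0≤3, interview score 9.0≥4.1, salary ask 129≤224).
I: dominated by D (experience 20≥16, start delay 0≤12, interview score 9.0≥7.8, salary ask 129≤169).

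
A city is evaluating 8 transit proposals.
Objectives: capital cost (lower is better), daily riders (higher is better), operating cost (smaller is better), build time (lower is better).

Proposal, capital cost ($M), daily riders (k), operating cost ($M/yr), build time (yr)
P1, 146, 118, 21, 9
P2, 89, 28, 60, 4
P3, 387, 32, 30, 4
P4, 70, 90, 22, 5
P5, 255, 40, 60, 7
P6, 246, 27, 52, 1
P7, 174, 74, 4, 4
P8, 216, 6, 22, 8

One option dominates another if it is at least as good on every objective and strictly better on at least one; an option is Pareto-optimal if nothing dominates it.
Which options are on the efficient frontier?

P1, P2, P4, P6, P7

P1: not dominated (best daily riders).
P2: not dominated.
P3: dominated by P7 (capital cost 174≤387, daily riders 74≥32, operating cost 4≤30, build time 4≤4).
P4: not dominated (best capital cost).
P5: dominated by P4 (capital cost 70≤255, daily riders 90≥40, operating cost 22≤60, build time 5≤7).
P6: not dominated (best build time).
P7: not dominated (best operating cost).
P8: dominated by P4 (capital cost 70≤216, daily riders 90≥6, operating cost 22≤22, build time 5≤8).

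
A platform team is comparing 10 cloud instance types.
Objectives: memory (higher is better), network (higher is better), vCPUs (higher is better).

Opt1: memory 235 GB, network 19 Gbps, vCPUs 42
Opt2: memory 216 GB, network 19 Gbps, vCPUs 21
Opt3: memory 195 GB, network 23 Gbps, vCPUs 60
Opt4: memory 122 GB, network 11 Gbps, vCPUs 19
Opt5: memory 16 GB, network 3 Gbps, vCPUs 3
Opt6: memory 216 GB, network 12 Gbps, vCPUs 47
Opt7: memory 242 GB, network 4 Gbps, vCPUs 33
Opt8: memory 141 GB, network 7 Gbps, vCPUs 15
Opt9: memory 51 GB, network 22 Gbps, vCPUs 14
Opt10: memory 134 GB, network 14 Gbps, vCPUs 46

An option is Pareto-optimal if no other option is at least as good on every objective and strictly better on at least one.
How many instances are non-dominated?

Opt1: not dominated.
Opt2: dominated by Opt1 (memory 235≥216, network 19≥19, vCPUs 42≥21).
Opt3: not dominated (best network).
Opt4: dominated by Opt1 (memory 235≥122, network 19≥11, vCPUs 42≥19).
Opt5: dominated by Opt1 (memory 235≥16, network 19≥3, vCPUs 42≥3).
Opt6: not dominated.
Opt7: not dominated (best memory).
Opt8: dominated by Opt1 (memory 235≥141, network 19≥7, vCPUs 42≥15).
Opt9: dominated by Opt3 (memory 195≥51, network 23≥22, vCPUs 60≥14).
Opt10: dominated by Opt3 (memory 195≥134, network 23≥14, vCPUs 60≥46).
Pareto-optimal: Opt1, Opt3, Opt6, Opt7 → 4.

4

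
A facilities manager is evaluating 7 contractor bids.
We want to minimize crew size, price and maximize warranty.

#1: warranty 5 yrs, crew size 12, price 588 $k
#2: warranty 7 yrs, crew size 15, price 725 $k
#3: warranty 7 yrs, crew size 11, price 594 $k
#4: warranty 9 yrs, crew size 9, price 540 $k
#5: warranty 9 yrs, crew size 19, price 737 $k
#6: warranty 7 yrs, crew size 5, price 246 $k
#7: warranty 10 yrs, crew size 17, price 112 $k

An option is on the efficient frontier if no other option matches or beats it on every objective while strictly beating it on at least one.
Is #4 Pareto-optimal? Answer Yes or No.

Yes

#1: worse on warranty (5 vs 9).
#2: worse on warranty (7 vs 9).
#3: worse on warranty (7 vs 9).
#5: worse on crew size (19 vs 9).
#6: worse on warranty (7 vs 9).
#7: worse on crew size (17 vs 9).
No option is at least as good as #4 on every objective and strictly better on one.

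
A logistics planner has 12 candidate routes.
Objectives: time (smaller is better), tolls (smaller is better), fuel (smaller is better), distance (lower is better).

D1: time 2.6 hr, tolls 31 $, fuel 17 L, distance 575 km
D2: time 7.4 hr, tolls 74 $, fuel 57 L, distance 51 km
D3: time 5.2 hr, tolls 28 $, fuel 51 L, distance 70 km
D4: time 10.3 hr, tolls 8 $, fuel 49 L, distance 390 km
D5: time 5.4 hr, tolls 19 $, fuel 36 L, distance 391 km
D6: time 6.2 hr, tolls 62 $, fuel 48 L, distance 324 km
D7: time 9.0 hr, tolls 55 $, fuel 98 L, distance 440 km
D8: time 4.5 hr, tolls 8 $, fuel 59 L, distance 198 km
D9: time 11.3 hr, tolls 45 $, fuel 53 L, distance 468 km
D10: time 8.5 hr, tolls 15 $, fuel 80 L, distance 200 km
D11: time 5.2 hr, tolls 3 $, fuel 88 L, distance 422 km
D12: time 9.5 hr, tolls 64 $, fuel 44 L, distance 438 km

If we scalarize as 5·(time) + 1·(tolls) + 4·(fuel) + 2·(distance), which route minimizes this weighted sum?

D1: 5·2.6 + 1·31 + 4·17 + 2·575 = 1262.0
D2: 5·7.4 + 1·74 + 4·57 + 2·51 = 441.0
D3: 5·5.2 + 1·28 + 4·51 + 2·70 = 398.0
D4: 5·10.3 + 1·8 + 4·49 + 2·390 = 1035.5
D5: 5·5.4 + 1·19 + 4·36 + 2·391 = 972.0
D6: 5·6.2 + 1·62 + 4·48 + 2·324 = 933.0
D7: 5·9.0 + 1·55 + 4·98 + 2·440 = 1372.0
D8: 5·4.5 + 1·8 + 4·59 + 2·198 = 662.5
D9: 5·11.3 + 1·45 + 4·53 + 2·468 = 1249.5
D10: 5·8.5 + 1·15 + 4·80 + 2·200 = 777.5
D11: 5·5.2 + 1·3 + 4·88 + 2·422 = 1225.0
D12: 5·9.5 + 1·64 + 4·44 + 2·438 = 1163.5
Lowest: D3 at 398.0.

D3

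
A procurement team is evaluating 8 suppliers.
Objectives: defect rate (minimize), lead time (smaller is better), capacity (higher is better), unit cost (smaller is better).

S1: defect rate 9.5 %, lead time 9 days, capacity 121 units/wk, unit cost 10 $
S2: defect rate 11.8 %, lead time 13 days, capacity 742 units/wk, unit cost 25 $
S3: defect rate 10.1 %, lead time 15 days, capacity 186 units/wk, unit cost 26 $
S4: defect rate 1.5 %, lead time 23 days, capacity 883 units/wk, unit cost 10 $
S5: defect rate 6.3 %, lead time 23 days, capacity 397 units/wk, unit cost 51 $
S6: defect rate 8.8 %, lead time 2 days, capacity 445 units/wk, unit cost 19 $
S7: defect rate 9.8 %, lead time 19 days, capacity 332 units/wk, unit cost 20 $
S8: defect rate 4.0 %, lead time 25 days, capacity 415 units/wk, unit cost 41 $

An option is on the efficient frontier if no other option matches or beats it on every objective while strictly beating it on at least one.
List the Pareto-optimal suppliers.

S1: not dominated.
S2: not dominated.
S3: dominated by S6 (defect rate 8.8≤10.1, lead time 2≤15, capacity 445≥186, unit cost 19≤26).
S4: not dominated (best defect rate).
S5: dominated by S4 (defect rate 1.5≤6.3, lead time 23≤23, capacity 883≥397, unit cost 10≤51).
S6: not dominated (best lead time).
S7: dominated by S6 (defect rate 8.8≤9.8, lead time 2≤19, capacity 445≥332, unit cost 19≤20).
S8: dominated by S4 (defect rate 1.5≤4.0, lead time 23≤25, capacity 883≥415, unit cost 10≤41).

S1, S2, S4, S6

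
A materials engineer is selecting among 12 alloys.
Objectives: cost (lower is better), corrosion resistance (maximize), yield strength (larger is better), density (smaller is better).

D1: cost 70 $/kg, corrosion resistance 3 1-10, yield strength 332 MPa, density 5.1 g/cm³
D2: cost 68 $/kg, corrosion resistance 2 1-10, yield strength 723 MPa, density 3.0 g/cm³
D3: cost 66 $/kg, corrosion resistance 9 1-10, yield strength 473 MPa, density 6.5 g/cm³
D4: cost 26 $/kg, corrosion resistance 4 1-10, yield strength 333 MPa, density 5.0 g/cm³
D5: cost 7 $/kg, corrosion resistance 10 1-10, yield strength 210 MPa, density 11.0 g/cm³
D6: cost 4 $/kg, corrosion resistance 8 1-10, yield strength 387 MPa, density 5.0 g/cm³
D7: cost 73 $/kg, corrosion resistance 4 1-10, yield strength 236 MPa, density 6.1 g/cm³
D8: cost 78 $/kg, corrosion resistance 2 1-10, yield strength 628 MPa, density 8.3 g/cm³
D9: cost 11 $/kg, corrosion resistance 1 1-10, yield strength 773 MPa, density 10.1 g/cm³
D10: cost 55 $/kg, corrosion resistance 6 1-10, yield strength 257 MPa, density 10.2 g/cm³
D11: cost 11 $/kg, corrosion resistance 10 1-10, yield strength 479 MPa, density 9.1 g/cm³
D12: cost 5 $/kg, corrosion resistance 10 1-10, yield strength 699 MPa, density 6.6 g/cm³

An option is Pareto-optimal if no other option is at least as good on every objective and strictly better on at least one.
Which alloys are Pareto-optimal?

D2, D3, D6, D9, D12

D1: dominated by D4 (cost 26≤70, corrosion resistance 4≥3, yield strength 333≥332, density 5.0≤5.1).
D2: not dominated (best density).
D3: not dominated.
D4: dominated by D6 (cost 4≤26, corrosion resistance 8≥4, yield strength 387≥333, density 5.0≤5.0).
D5: dominated by D12 (cost 5≤7, corrosion resistance 10≥10, yield strength 699≥210, density 6.6≤11.0).
D6: not dominated (best cost).
D7: dominated by D4 (cost 26≤73, corrosion resistance 4≥4, yield strength 333≥236, density 5.0≤6.1).
D8: dominated by D2 (cost 68≤78, corrosion resistance 2≥2, yield strength 723≥628, density 3.0≤8.3).
D9: not dominated (best yield strength).
D10: dominated by D6 (cost 4≤55, corrosion resistance 8≥6, yield strength 387≥257, density 5.0≤10.2).
D11: dominated by D12 (cost 5≤11, corrosion resistance 10≥10, yield strength 699≥479, density 6.6≤9.1).
D12: not dominated.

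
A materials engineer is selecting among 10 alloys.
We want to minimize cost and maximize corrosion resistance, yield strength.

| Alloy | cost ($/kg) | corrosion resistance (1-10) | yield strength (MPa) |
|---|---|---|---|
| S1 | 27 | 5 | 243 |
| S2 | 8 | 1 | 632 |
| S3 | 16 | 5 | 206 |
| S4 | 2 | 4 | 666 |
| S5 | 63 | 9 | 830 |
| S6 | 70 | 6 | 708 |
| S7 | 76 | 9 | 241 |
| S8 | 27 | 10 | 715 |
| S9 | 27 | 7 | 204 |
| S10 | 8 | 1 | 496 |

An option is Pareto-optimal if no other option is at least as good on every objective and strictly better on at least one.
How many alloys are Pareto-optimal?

S1: dominated by S8 (cost 27≤27, corrosion resistance 10≥5, yield strength 715≥243).
S2: dominated by S4 (cost 2≤8, corrosion resistance 4≥1, yield strength 666≥632).
S3: not dominated.
S4: not dominated (best cost).
S5: not dominated (best yield strength).
S6: dominated by S5 (cost 63≤70, corrosion resistance 9≥6, yield strength 830≥708).
S7: dominated by S5 (cost 63≤76, corrosion resistance 9≥9, yield strength 830≥241).
S8: not dominated (best corrosion resistance).
S9: dominated by S8 (cost 27≤27, corrosion resistance 10≥7, yield strength 715≥204).
S10: dominated by S2 (cost 8≤8, corrosion resistance 1≥1, yield strength 632≥496).
Pareto-optimal: S3, S4, S5, S8 → 4.

4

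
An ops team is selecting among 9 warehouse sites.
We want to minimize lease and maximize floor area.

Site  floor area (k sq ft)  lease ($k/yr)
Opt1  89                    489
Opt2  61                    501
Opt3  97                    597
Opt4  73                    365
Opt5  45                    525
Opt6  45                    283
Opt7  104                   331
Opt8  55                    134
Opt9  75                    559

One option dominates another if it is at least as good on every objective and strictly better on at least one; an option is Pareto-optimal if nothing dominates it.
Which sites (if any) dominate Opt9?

Opt1, Opt7

Opt1: floor area 89≥75, lease 489≤559 — dominates Opt9.
Opt7: floor area 104≥75, lease 331≤559 — dominates Opt9.
Others (Opt2, Opt3, Opt4, Opt5, Opt6, Opt8) are each worse than Opt9 on at least one objective.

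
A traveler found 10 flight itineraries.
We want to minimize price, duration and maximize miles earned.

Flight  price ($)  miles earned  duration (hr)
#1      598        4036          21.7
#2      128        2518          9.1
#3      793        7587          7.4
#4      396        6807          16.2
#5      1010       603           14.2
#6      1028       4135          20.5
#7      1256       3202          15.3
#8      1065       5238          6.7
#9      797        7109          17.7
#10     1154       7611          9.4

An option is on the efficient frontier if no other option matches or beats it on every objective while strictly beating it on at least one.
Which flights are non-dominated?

#2, #3, #4, #8, #10

#1: dominated by #4 (price 396≤598, miles earned 6807≥4036, duration 16.2≤21.7).
#2: not dominated (best price).
#3: not dominated.
#4: not dominated.
#5: dominated by #2 (price 128≤1010, miles earned 2518≥603, duration 9.1≤14.2).
#6: dominated by #3 (price 793≤1028, miles earned 7587≥4135, duration 7.4≤20.5).
#7: dominated by #3 (price 793≤1256, miles earned 7587≥3202, duration 7.4≤15.3).
#8: not dominated (best duration).
#9: dominated by #3 (price 793≤797, miles earned 7587≥7109, duration 7.4≤17.7).
#10: not dominated (best miles earned).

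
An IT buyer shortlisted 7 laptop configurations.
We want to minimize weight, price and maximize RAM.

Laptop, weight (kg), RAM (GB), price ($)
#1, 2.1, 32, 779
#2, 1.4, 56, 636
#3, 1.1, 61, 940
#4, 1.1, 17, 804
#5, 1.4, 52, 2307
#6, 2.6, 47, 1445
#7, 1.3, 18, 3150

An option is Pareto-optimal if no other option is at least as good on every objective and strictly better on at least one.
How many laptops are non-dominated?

#1: dominated by #2 (weight 1.4≤2.1, RAM 56≥32, price 636≤779).
#2: not dominated (best price).
#3: not dominated (best RAM).
#4: not dominated.
#5: dominated by #2 (weight 1.4≤1.4, RAM 56≥52, price 636≤2307).
#6: dominated by #2 (weight 1.4≤2.6, RAM 56≥47, price 636≤1445).
#7: dominated by #3 (weight 1.1≤1.3, RAM 61≥18, price 940≤3150).
Pareto-optimal: #2, #3, #4 → 3.

3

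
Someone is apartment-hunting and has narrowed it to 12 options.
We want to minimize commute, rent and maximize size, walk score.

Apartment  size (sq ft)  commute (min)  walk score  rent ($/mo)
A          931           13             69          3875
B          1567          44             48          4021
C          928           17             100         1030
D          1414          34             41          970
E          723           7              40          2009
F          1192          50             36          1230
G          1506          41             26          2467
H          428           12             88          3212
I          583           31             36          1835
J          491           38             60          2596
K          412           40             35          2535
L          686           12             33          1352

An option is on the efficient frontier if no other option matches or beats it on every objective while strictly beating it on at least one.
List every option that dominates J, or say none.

C: size 928≥491, commute 17≤38, walk score 100≥60, rent 1030≤2596 — dominates J.
Others (A, B, D, E, F, G, H, I, K, L) are each worse than J on at least one objective.

C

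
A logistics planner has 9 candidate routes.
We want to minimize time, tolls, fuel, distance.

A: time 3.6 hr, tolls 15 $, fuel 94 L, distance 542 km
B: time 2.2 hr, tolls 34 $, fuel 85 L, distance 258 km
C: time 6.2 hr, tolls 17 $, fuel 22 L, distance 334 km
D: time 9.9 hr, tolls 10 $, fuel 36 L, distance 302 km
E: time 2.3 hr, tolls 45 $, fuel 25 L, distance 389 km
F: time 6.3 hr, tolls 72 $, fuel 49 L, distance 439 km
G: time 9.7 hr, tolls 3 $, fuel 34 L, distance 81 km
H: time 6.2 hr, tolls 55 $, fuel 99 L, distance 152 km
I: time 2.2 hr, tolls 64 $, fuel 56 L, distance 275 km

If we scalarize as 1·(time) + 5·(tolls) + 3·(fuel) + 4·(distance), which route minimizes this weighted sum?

A: 1·3.6 + 5·15 + 3·94 + 4·542 = 2528.6
B: 1·2.2 + 5·34 + 3·85 + 4·258 = 1459.2
C: 1·6.2 + 5·17 + 3·22 + 4·334 = 1493.2
D: 1·9.9 + 5·10 + 3·36 + 4·302 = 1375.9
E: 1·2.3 + 5·45 + 3·25 + 4·389 = 1858.3
F: 1·6.3 + 5·72 + 3·49 + 4·439 = 2269.3
G: 1·9.7 + 5·3 + 3·34 + 4·81 = 450.7
H: 1·6.2 + 5·55 + 3·99 + 4·152 = 1186.2
I: 1·2.2 + 5·64 + 3·56 + 4·275 = 1590.2
Lowest: G at 450.7.

G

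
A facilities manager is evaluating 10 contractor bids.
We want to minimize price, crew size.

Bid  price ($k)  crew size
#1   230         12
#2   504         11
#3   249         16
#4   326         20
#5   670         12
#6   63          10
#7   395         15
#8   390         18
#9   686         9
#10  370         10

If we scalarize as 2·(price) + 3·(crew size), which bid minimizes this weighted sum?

#1: 2·230 + 3·12 = 496
#2: 2·504 + 3·11 = 1041
#3: 2·249 + 3·16 = 546
#4: 2·326 + 3·20 = 712
#5: 2·670 + 3·12 = 1376
#6: 2·63 + 3·10 = 156
#7: 2·395 + 3·15 = 835
#8: 2·390 + 3·18 = 834
#9: 2·686 + 3·9 = 1399
#10: 2·370 + 3·10 = 770
Lowest: #6 at 156.

#6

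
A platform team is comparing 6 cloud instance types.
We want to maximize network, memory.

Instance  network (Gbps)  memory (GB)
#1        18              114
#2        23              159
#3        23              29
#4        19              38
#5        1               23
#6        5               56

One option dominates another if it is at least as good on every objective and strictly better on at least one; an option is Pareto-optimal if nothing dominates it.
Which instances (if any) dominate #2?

none

#1: worse on network (18 vs 23).
#3: worse on memory (29 vs 159).
#4: worse on network (19 vs 23).
#5: worse on network (1 vs 23).
#6: worse on network (5 vs 23).
No option dominates #2.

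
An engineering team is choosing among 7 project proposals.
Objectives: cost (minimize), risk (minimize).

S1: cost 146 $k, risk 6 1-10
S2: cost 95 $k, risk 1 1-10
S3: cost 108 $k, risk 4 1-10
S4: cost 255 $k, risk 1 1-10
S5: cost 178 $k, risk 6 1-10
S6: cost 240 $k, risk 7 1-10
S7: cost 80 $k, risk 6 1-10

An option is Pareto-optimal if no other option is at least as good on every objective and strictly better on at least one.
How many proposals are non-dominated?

2

S1: dominated by S2 (cost 95≤146, risk 1≤6).
S2: not dominated.
S3: dominated by S2 (cost 95≤108, risk 1≤4).
S4: dominated by S2 (cost 95≤255, risk 1≤1).
S5: dominated by S1 (cost 146≤178, risk 6≤6).
S6: dominated by S1 (cost 146≤240, risk 6≤7).
S7: not dominated (best cost).
Pareto-optimal: S2, S7 → 2.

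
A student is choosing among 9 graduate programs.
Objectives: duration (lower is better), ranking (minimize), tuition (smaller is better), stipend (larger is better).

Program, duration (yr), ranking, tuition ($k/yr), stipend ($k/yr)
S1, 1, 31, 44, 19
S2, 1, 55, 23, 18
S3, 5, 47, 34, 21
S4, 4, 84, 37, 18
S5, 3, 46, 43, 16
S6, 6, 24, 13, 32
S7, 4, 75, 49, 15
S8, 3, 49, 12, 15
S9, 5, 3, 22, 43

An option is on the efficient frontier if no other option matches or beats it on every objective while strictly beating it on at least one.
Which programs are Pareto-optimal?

S1, S2, S5, S6, S8, S9

S1: not dominated.
S2: not dominated.
S3: dominated by S9 (duration 5≤5, ranking 3≤47, tuition 22≤34, stipend 43≥21).
S4: dominated by S2 (duration 1≤4, ranking 55≤84, tuition 23≤37, stipend 18≥18).
S5: not dominated.
S6: not dominated.
S7: dominated by S1 (duration 1≤4, ranking 31≤75, tuition 44≤49, stipend 19≥15).
S8: not dominated (best tuition).
S9: not dominated (best ranking).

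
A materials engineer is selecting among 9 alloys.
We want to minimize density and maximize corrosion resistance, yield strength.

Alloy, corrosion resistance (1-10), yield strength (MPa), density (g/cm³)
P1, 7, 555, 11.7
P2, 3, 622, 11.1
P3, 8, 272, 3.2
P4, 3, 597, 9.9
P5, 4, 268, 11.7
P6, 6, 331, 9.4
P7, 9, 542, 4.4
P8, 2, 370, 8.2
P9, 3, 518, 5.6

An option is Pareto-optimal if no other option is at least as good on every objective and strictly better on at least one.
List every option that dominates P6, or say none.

P7

P7: corrosion resistance 9≥6, yield strength 542≥331, density 4.4≤9.4 — dominates P6.
Others (P1, P2, P3, P4, P5, P8, P9) are each worse than P6 on at least one objective.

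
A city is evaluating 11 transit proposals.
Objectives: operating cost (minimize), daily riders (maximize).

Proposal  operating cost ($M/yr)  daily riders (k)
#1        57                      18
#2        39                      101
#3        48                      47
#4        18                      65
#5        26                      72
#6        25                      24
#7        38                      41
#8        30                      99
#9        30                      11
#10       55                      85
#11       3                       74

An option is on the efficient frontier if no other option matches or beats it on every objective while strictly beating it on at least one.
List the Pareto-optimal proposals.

#2, #8, #11

#1: dominated by #2 (operating cost 39≤57, daily riders 101≥18).
#2: not dominated (best daily riders).
#3: dominated by #2 (operating cost 39≤48, daily riders 101≥47).
#4: dominated by #11 (operating cost 3≤18, daily riders 74≥65).
#5: dominated by #11 (operating cost 3≤26, daily riders 74≥72).
#6: dominated by #4 (operating cost 18≤25, daily riders 65≥24).
#7: dominated by #4 (operating cost 18≤38, daily riders 65≥41).
#8: not dominated.
#9: dominated by #4 (operating cost 18≤30, daily riders 65≥11).
#10: dominated by #2 (operating cost 39≤55, daily riders 101≥85).
#11: not dominated (best operating cost).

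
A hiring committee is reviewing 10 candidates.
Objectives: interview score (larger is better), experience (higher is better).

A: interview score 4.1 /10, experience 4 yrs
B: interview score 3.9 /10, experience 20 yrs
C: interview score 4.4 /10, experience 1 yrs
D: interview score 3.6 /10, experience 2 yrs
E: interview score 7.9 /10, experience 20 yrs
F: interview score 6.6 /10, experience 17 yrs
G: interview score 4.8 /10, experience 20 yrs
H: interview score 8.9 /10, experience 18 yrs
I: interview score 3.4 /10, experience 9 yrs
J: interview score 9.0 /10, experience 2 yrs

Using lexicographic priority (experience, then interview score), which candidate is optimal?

First maximize experience: best is 20, kept {B, E, G}.
Then maximize interview score: best is 7.9, kept {E}.

E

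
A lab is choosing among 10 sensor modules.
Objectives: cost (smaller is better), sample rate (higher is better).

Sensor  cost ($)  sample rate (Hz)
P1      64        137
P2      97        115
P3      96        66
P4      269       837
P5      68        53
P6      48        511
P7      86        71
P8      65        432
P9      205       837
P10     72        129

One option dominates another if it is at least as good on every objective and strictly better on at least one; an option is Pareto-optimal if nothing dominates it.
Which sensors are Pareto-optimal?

P6, P9

P1: dominated by P6 (cost 48≤64, sample rate 511≥137).
P2: dominated by P1 (cost 64≤97, sample rate 137≥115).
P3: dominated by P1 (cost 64≤96, sample rate 137≥66).
P4: dominated by P9 (cost 205≤269, sample rate 837≥837).
P5: dominated by P1 (cost 64≤68, sample rate 137≥53).
P6: not dominated (best cost).
P7: dominated by P1 (cost 64≤86, sample rate 137≥71).
P8: dominated by P6 (cost 48≤65, sample rate 511≥432).
P9: not dominated.
P10: dominated by P1 (cost 64≤72, sample rate 137≥129).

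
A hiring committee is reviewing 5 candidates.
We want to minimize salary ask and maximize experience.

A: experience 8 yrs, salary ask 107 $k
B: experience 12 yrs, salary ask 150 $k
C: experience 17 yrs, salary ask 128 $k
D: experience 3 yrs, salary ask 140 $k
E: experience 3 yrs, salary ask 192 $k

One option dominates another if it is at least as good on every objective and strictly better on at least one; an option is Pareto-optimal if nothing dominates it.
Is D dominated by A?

A vs D: experience 8≥3, salary ask 107≤140 — A is at least as good on every objective with at least one strict improvement.

Yes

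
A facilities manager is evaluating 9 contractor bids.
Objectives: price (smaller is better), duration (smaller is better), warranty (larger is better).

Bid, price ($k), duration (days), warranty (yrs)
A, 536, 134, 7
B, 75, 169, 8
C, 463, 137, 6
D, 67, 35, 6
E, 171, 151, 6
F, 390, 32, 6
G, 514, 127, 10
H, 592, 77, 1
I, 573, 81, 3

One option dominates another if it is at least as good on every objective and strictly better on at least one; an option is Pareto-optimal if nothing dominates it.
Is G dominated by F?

F vs G: F is worse on warranty (6 vs 10), so it does not dominate G.

No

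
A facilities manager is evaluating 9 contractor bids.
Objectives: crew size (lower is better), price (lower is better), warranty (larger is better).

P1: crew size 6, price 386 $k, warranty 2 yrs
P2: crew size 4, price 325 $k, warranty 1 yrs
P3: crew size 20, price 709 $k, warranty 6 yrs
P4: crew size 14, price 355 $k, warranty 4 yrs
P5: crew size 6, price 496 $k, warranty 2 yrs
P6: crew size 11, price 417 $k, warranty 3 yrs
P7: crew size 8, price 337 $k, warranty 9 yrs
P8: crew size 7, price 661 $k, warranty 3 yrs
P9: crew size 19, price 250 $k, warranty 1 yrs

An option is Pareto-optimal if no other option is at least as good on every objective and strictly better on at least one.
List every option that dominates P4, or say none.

P7: crew size 8≤14, price 337≤355, warranty 9≥4 — dominates P4.
Others (P1, P2, P3, P5, P6, P8, P9) are each worse than P4 on at least one objective.

P7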